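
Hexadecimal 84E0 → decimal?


Positional values:
Position 0: 0 × 16^0 = 0 × 1 = 0
Position 1: E × 16^1 = 14 × 16 = 224
Position 2: 4 × 16^2 = 4 × 256 = 1024
Position 3: 8 × 16^3 = 8 × 4096 = 32768
Sum = 0 + 224 + 1024 + 32768
= 34016


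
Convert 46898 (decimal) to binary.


Divide by 2 repeatedly:
46898 ÷ 2 = 23449 remainder 0
23449 ÷ 2 = 11724 remainder 1
11724 ÷ 2 = 5862 remainder 0
5862 ÷ 2 = 2931 remainder 0
2931 ÷ 2 = 1465 remainder 1
1465 ÷ 2 = 732 remainder 1
732 ÷ 2 = 366 remainder 0
366 ÷ 2 = 183 remainder 0
183 ÷ 2 = 91 remainder 1
91 ÷ 2 = 45 remainder 1
45 ÷ 2 = 22 remainder 1
22 ÷ 2 = 11 remainder 0
11 ÷ 2 = 5 remainder 1
5 ÷ 2 = 2 remainder 1
2 ÷ 2 = 1 remainder 0
1 ÷ 2 = 0 remainder 1
Reading remainders bottom-up:
= 1011011100110010


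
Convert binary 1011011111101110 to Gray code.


Binary: 1011011111101110
Gray code: G = B XOR (B >> 1)
B >> 1 = 0101101111110111
1011011111101110 XOR 0101101111110111:
  1 XOR 0 = 1
  0 XOR 1 = 1
  1 XOR 0 = 1
  1 XOR 1 = 0
  0 XOR 1 = 1
  1 XOR 0 = 1
  1 XOR 1 = 0
  1 XOR 1 = 0
  1 XOR 1 = 0
  1 XOR 1 = 0
  1 XOR 1 = 0
  0 XOR 1 = 1
  1 XOR 0 = 1
  1 XOR 1 = 0
  1 XOR 1 = 0
  0 XOR 1 = 1
= 1110110000011001


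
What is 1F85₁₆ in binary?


Each hex digit → 4 binary bits:
  1 = 0001
  F = 1111
  8 = 1000
  5 = 0101
Concatenate: 0001 1111 1000 0101
= 0001111110000101


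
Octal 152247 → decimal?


Positional values:
Position 0: 7 × 8^0 = 7
Position 1: 4 × 8^1 = 32
Position 2: 2 × 8^2 = 128
Position 3: 2 × 8^3 = 1024
Position 4: 5 × 8^4 = 20480
Position 5: 1 × 8^5 = 32768
Sum = 7 + 32 + 128 + 1024 + 20480 + 32768
= 54439


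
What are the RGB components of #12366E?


Hex: #12366E
R = 12₁₆ = 18
G = 36₁₆ = 54
B = 6E₁₆ = 110
= RGB(18, 54, 110)


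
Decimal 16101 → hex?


Divide by 16 repeatedly:
16101 ÷ 16 = 1006 remainder 5 (5)
1006 ÷ 16 = 62 remainder 14 (E)
62 ÷ 16 = 3 remainder 14 (E)
3 ÷ 16 = 0 remainder 3 (3)
Reading remainders bottom-up:
= 0x3EE5


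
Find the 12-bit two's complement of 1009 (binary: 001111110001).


Original: 001111110001
Step 1 - Invert all bits: 110000001110
Step 2 - Add 1: 110000001110 + 1
= 110000001111 (represents -1009)


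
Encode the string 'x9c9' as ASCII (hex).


String: 'x9c9'  (4 characters)
Per-character ASCII lookup:
  'x': lowercase starts at 97: 'x' = 97 + 23 = 120 → 0x78
  '9': digits start at 48: '9' = 48 + 9 = 57 → 0x39
  'c': lowercase starts at 97: 'c' = 97 + 2 = 99 → 0x63
  '9': digits start at 48: '9' = 48 + 9 = 57 → 0x39
= 0x78 0x39 0x63 0x39


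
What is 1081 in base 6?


Divide by 6 repeatedly:
1081 ÷ 6 = 180 remainder 1
180 ÷ 6 = 30 remainder 0
30 ÷ 6 = 5 remainder 0
5 ÷ 6 = 0 remainder 5
Reading remainders bottom-up:
= 5001


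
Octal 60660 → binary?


Each octal digit → 3 binary bits:
  6 = 110
  0 = 000
  6 = 110
  6 = 110
  0 = 000
Concatenate: 110 000 110 110 000
= 110000110110000


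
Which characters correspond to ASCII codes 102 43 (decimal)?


Codes (decimal): 102 43
Per-code ASCII lookup:
  102  (range 97-122: lowercase, 102 - 97 = 5) → 'f'
  43  (special character) → '+'
= 'f+'


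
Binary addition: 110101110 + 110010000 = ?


Align and add column by column (LSB to MSB, carry propagating):
  0110101110
+ 0110010000
  ----------
  col 0: 0 + 0 + 0 (carry in) = 0 → bit 0, carry out 0
  col 1: 1 + 0 + 0 (carry in) = 1 → bit 1, carry out 0
  col 2: 1 + 0 + 0 (carry in) = 1 → bit 1, carry out 0
  col 3: 1 + 0 + 0 (carry in) = 1 → bit 1, carry out 0
  col 4: 0 + 1 + 0 (carry in) = 1 → bit 1, carry out 0
  col 5: 1 + 0 + 0 (carry in) = 1 → bit 1, carry out 0
  col 6: 0 + 0 + 0 (carry in) = 0 → bit 0, carry out 0
  col 7: 1 + 1 + 0 (carry in) = 2 → bit 0, carry out 1
  col 8: 1 + 1 + 1 (carry in) = 3 → bit 1, carry out 1
  col 9: 0 + 0 + 1 (carry in) = 1 → bit 1, carry out 0
Reading bits MSB→LSB: 1100111110
Strip leading zeros: 1100111110
= 1100111110


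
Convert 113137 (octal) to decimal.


Positional values:
Position 0: 7 × 8^0 = 7
Position 1: 3 × 8^1 = 24
Position 2: 1 × 8^2 = 64
Position 3: 3 × 8^3 = 1536
Position 4: 1 × 8^4 = 4096
Position 5: 1 × 8^5 = 32768
Sum = 7 + 24 + 64 + 1536 + 4096 + 32768
= 38495


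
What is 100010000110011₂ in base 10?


Positional values:
Bit 0: 1 × 2^0 = 1
Bit 1: 1 × 2^1 = 2
Bit 4: 1 × 2^4 = 16
Bit 5: 1 × 2^5 = 32
Bit 10: 1 × 2^10 = 1024
Bit 14: 1 × 2^14 = 16384
Sum = 1 + 2 + 16 + 32 + 1024 + 16384
= 17459


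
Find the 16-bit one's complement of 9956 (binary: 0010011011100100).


Original: 0010011011100100
Invert all bits:
  bit 0: 0 → 1
  bit 1: 0 → 1
  bit 2: 1 → 0
  bit 3: 0 → 1
  bit 4: 0 → 1
  bit 5: 1 → 0
  bit 6: 1 → 0
  bit 7: 0 → 1
  bit 8: 1 → 0
  bit 9: 1 → 0
  bit 10: 1 → 0
  bit 11: 0 → 1
  bit 12: 0 → 1
  bit 13: 1 → 0
  bit 14: 0 → 1
  bit 15: 0 → 1
= 1101100100011011


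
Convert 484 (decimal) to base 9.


Divide by 9 repeatedly:
484 ÷ 9 = 53 remainder 7
53 ÷ 9 = 5 remainder 8
5 ÷ 9 = 0 remainder 5
Reading remainders bottom-up:
= 587


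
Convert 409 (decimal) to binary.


Divide by 2 repeatedly:
409 ÷ 2 = 204 remainder 1
204 ÷ 2 = 102 remainder 0
102 ÷ 2 = 51 remainder 0
51 ÷ 2 = 25 remainder 1
25 ÷ 2 = 12 remainder 1
12 ÷ 2 = 6 remainder 0
6 ÷ 2 = 3 remainder 0
3 ÷ 2 = 1 remainder 1
1 ÷ 2 = 0 remainder 1
Reading remainders bottom-up:
= 110011001


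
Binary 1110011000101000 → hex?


Group into 4-bit nibbles: 1110011000101000
  1110 = E
  0110 = 6
  0010 = 2
  1000 = 8
= 0xE628


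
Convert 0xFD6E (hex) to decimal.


Positional values:
Position 0: E × 16^0 = 14 × 1 = 14
Position 1: 6 × 16^1 = 6 × 16 = 96
Position 2: D × 16^2 = 13 × 256 = 3328
Position 3: F × 16^3 = 15 × 4096 = 61440
Sum = 14 + 96 + 3328 + 61440
= 64878


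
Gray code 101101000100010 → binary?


Gray code: 101101000100010
MSB stays the same: 1
Each subsequent bit = prev_binary XOR current_gray:
  B[1] = 1 XOR 0 = 1
  B[2] = 1 XOR 1 = 0
  B[3] = 0 XOR 1 = 1
  B[4] = 1 XOR 0 = 1
  B[5] = 1 XOR 1 = 0
  B[6] = 0 XOR 0 = 0
  B[7] = 0 XOR 0 = 0
  B[8] = 0 XOR 0 = 0
  B[9] = 0 XOR 1 = 1
  B[10] = 1 XOR 0 = 1
  B[11] = 1 XOR 0 = 1
  B[12] = 1 XOR 0 = 1
  B[13] = 1 XOR 1 = 0
  B[14] = 0 XOR 0 = 0
= 110110000111100 (27708 decimal)


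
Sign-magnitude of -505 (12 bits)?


Sign bit: 1 (negative)
Magnitude: 505 = 00111111001
= 100111111001


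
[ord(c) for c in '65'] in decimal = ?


String: '65'  (2 characters)
Per-character ASCII lookup:
  '6': digits start at 48: '6' = 48 + 6 = 54
  '5': digits start at 48: '5' = 48 + 5 = 53
= 54 53


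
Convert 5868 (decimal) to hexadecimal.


Divide by 16 repeatedly:
5868 ÷ 16 = 366 remainder 12 (C)
366 ÷ 16 = 22 remainder 14 (E)
22 ÷ 16 = 1 remainder 6 (6)
1 ÷ 16 = 0 remainder 1 (1)
Reading remainders bottom-up:
= 0x16EC


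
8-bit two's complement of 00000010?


Original: 00000010
Step 1 - Invert all bits: 11111101
Step 2 - Add 1: 11111101 + 1
= 11111110 (represents -2)


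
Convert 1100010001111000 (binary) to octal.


Group into 3-bit groups: 001100010001111000
  001 = 1
  100 = 4
  010 = 2
  001 = 1
  111 = 7
  000 = 0
= 0o142170


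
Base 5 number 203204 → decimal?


Positional values (base 5):
  4 × 5^0 = 4 × 1 = 4
  0 × 5^1 = 0 × 5 = 0
  2 × 5^2 = 2 × 25 = 50
  3 × 5^3 = 3 × 125 = 375
  0 × 5^4 = 0 × 625 = 0
  2 × 5^5 = 2 × 3125 = 6250
Sum = 4 + 0 + 50 + 375 + 0 + 6250
= 6679


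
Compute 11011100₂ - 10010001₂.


Align and subtract column by column (LSB to MSB, borrowing when needed):
  11011100
- 10010001
  --------
  col 0: (0 - 0 borrow-in) - 1 → borrow from next column: (0+2) - 1 = 1, borrow out 1
  col 1: (0 - 1 borrow-in) - 0 → borrow from next column: (-1+2) - 0 = 1, borrow out 1
  col 2: (1 - 1 borrow-in) - 0 → 0 - 0 = 0, borrow out 0
  col 3: (1 - 0 borrow-in) - 0 → 1 - 0 = 1, borrow out 0
  col 4: (1 - 0 borrow-in) - 1 → 1 - 1 = 0, borrow out 0
  col 5: (0 - 0 borrow-in) - 0 → 0 - 0 = 0, borrow out 0
  col 6: (1 - 0 borrow-in) - 0 → 1 - 0 = 1, borrow out 0
  col 7: (1 - 0 borrow-in) - 1 → 1 - 1 = 0, borrow out 0
Reading bits MSB→LSB: 01001011
Strip leading zeros: 1001011
= 1001011


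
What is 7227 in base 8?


Divide by 8 repeatedly:
7227 ÷ 8 = 903 remainder 3
903 ÷ 8 = 112 remainder 7
112 ÷ 8 = 14 remainder 0
14 ÷ 8 = 1 remainder 6
1 ÷ 8 = 0 remainder 1
Reading remainders bottom-up:
= 0o16073


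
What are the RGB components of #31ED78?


Hex: #31ED78
R = 31₁₆ = 49
G = ED₁₆ = 237
B = 78₁₆ = 120
= RGB(49, 237, 120)


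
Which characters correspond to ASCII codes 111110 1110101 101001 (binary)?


Codes (binary): 111110 1110101 101001
Per-code ASCII lookup:
  111110 = 62  (special character) → '>'
  1110101 = 117  (range 97-122: lowercase, 117 - 97 = 20) → 'u'
  101001 = 41  (special character) → ')'
= '>u)'


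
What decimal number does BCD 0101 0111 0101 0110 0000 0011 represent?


Each 4-bit group → digit:
  0101 → 5
  0111 → 7
  0101 → 5
  0110 → 6
  0000 → 0
  0011 → 3
= 575603


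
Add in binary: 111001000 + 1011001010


Align and add column by column (LSB to MSB, carry propagating):
  00111001000
+ 01011001010
  -----------
  col 0: 0 + 0 + 0 (carry in) = 0 → bit 0, carry out 0
  col 1: 0 + 1 + 0 (carry in) = 1 → bit 1, carry out 0
  col 2: 0 + 0 + 0 (carry in) = 0 → bit 0, carry out 0
  col 3: 1 + 1 + 0 (carry in) = 2 → bit 0, carry out 1
  col 4: 0 + 0 + 1 (carry in) = 1 → bit 1, carry out 0
  col 5: 0 + 0 + 0 (carry in) = 0 → bit 0, carry out 0
  col 6: 1 + 1 + 0 (carry in) = 2 → bit 0, carry out 1
  col 7: 1 + 1 + 1 (carry in) = 3 → bit 1, carry out 1
  col 8: 1 + 0 + 1 (carry in) = 2 → bit 0, carry out 1
  col 9: 0 + 1 + 1 (carry in) = 2 → bit 0, carry out 1
  col 10: 0 + 0 + 1 (carry in) = 1 → bit 1, carry out 0
Reading bits MSB→LSB: 10010010010
Strip leading zeros: 10010010010
= 10010010010


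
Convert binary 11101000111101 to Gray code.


Binary: 11101000111101
Gray code: G = B XOR (B >> 1)
B >> 1 = 01110100011110
11101000111101 XOR 01110100011110:
  1 XOR 0 = 1
  1 XOR 1 = 0
  1 XOR 1 = 0
  0 XOR 1 = 1
  1 XOR 0 = 1
  0 XOR 1 = 1
  0 XOR 0 = 0
  0 XOR 0 = 0
  1 XOR 0 = 1
  1 XOR 1 = 0
  1 XOR 1 = 0
  1 XOR 1 = 0
  0 XOR 1 = 1
  1 XOR 0 = 1
= 10011100100011


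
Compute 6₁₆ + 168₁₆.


Align and add column by column (LSB to MSB, each column mod 16 with carry):
  0006
+ 0168
  ----
  col 0: 6(6) + 8(8) + 0 (carry in) = 14 → E(14), carry out 0
  col 1: 0(0) + 6(6) + 0 (carry in) = 6 → 6(6), carry out 0
  col 2: 0(0) + 1(1) + 0 (carry in) = 1 → 1(1), carry out 0
  col 3: 0(0) + 0(0) + 0 (carry in) = 0 → 0(0), carry out 0
Reading digits MSB→LSB: 016E
Strip leading zeros: 16E
= 0x16E


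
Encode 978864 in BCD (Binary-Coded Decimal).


Each digit → 4-bit binary:
  9 → 1001
  7 → 0111
  8 → 1000
  8 → 1000
  6 → 0110
  4 → 0100
= 1001 0111 1000 1000 0110 0100


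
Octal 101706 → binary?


Each octal digit → 3 binary bits:
  1 = 001
  0 = 000
  1 = 001
  7 = 111
  0 = 000
  6 = 110
Concatenate: 001 000 001 111 000 110
= 001000001111000110


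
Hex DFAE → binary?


Each hex digit → 4 binary bits:
  D = 1101
  F = 1111
  A = 1010
  E = 1110
Concatenate: 1101 1111 1010 1110
= 1101111110101110


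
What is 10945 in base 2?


Divide by 2 repeatedly:
10945 ÷ 2 = 5472 remainder 1
5472 ÷ 2 = 2736 remainder 0
2736 ÷ 2 = 1368 remainder 0
1368 ÷ 2 = 684 remainder 0
684 ÷ 2 = 342 remainder 0
342 ÷ 2 = 171 remainder 0
171 ÷ 2 = 85 remainder 1
85 ÷ 2 = 42 remainder 1
42 ÷ 2 = 21 remainder 0
21 ÷ 2 = 10 remainder 1
10 ÷ 2 = 5 remainder 0
5 ÷ 2 = 2 remainder 1
2 ÷ 2 = 1 remainder 0
1 ÷ 2 = 0 remainder 1
Reading remainders bottom-up:
= 10101011000001


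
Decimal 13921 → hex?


Divide by 16 repeatedly:
13921 ÷ 16 = 870 remainder 1 (1)
870 ÷ 16 = 54 remainder 6 (6)
54 ÷ 16 = 3 remainder 6 (6)
3 ÷ 16 = 0 remainder 3 (3)
Reading remainders bottom-up:
= 0x3661


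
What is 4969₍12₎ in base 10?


Positional values (base 12):
  9 × 12^0 = 9 × 1 = 9
  6 × 12^1 = 6 × 12 = 72
  9 × 12^2 = 9 × 144 = 1296
  4 × 12^3 = 4 × 1728 = 6912
Sum = 9 + 72 + 1296 + 6912
= 8289


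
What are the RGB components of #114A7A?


Hex: #114A7A
R = 11₁₆ = 17
G = 4A₁₆ = 74
B = 7A₁₆ = 122
= RGB(17, 74, 122)


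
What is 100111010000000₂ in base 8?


Group into 3-bit groups: 100111010000000
  100 = 4
  111 = 7
  010 = 2
  000 = 0
  000 = 0
= 0o47200


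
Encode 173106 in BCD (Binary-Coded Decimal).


Each digit → 4-bit binary:
  1 → 0001
  7 → 0111
  3 → 0011
  1 → 0001
  0 → 0000
  6 → 0110
= 0001 0111 0011 0001 0000 0110


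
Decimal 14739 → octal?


Divide by 8 repeatedly:
14739 ÷ 8 = 1842 remainder 3
1842 ÷ 8 = 230 remainder 2
230 ÷ 8 = 28 remainder 6
28 ÷ 8 = 3 remainder 4
3 ÷ 8 = 0 remainder 3
Reading remainders bottom-up:
= 0o34623


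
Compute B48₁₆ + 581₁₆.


Align and add column by column (LSB to MSB, each column mod 16 with carry):
  0B48
+ 0581
  ----
  col 0: 8(8) + 1(1) + 0 (carry in) = 9 → 9(9), carry out 0
  col 1: 4(4) + 8(8) + 0 (carry in) = 12 → C(12), carry out 0
  col 2: B(11) + 5(5) + 0 (carry in) = 16 → 0(0), carry out 1
  col 3: 0(0) + 0(0) + 1 (carry in) = 1 → 1(1), carry out 0
Reading digits MSB→LSB: 10C9
Strip leading zeros: 10C9
= 0x10C9


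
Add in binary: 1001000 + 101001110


Align and add column by column (LSB to MSB, carry propagating):
  0001001000
+ 0101001110
  ----------
  col 0: 0 + 0 + 0 (carry in) = 0 → bit 0, carry out 0
  col 1: 0 + 1 + 0 (carry in) = 1 → bit 1, carry out 0
  col 2: 0 + 1 + 0 (carry in) = 1 → bit 1, carry out 0
  col 3: 1 + 1 + 0 (carry in) = 2 → bit 0, carry out 1
  col 4: 0 + 0 + 1 (carry in) = 1 → bit 1, carry out 0
  col 5: 0 + 0 + 0 (carry in) = 0 → bit 0, carry out 0
  col 6: 1 + 1 + 0 (carry in) = 2 → bit 0, carry out 1
  col 7: 0 + 0 + 1 (carry in) = 1 → bit 1, carry out 0
  col 8: 0 + 1 + 0 (carry in) = 1 → bit 1, carry out 0
  col 9: 0 + 0 + 0 (carry in) = 0 → bit 0, carry out 0
Reading bits MSB→LSB: 0110010110
Strip leading zeros: 110010110
= 110010110


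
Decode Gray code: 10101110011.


Gray code: 10101110011
MSB stays the same: 1
Each subsequent bit = prev_binary XOR current_gray:
  B[1] = 1 XOR 0 = 1
  B[2] = 1 XOR 1 = 0
  B[3] = 0 XOR 0 = 0
  B[4] = 0 XOR 1 = 1
  B[5] = 1 XOR 1 = 0
  B[6] = 0 XOR 1 = 1
  B[7] = 1 XOR 0 = 1
  B[8] = 1 XOR 0 = 1
  B[9] = 1 XOR 1 = 0
  B[10] = 0 XOR 1 = 1
= 11001011101 (1629 decimal)


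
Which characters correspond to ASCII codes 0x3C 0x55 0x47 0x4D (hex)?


Codes (hex): 0x3C 0x55 0x47 0x4D
Per-code ASCII lookup:
  0x3C = 60  (special character) → '<'
  0x55 = 85  (range 65-90: uppercase, 85 - 65 = 20) → 'U'
  0x47 = 71  (range 65-90: uppercase, 71 - 65 = 6) → 'G'
  0x4D = 77  (range 65-90: uppercase, 77 - 65 = 12) → 'M'
= '<UGM'


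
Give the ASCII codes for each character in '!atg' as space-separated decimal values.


String: '!atg'  (4 characters)
Per-character ASCII lookup:
  '!': special character: '!' = 33
  'a': lowercase starts at 97: 'a' = 97 + 0 = 97
  't': lowercase starts at 97: 't' = 97 + 19 = 116
  'g': lowercase starts at 97: 'g' = 97 + 6 = 103
= 33 97 116 103


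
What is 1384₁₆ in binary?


Each hex digit → 4 binary bits:
  1 = 0001
  3 = 0011
  8 = 1000
  4 = 0100
Concatenate: 0001 0011 1000 0100
= 0001001110000100


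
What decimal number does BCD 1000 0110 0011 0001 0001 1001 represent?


Each 4-bit group → digit:
  1000 → 8
  0110 → 6
  0011 → 3
  0001 → 1
  0001 → 1
  1001 → 9
= 863119


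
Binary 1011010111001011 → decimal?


Positional values:
Bit 0: 1 × 2^0 = 1
Bit 1: 1 × 2^1 = 2
Bit 3: 1 × 2^3 = 8
Bit 6: 1 × 2^6 = 64
Bit 7: 1 × 2^7 = 128
Bit 8: 1 × 2^8 = 256
Bit 10: 1 × 2^10 = 1024
Bit 12: 1 × 2^12 = 4096
Bit 13: 1 × 2^13 = 8192
Bit 15: 1 × 2^15 = 32768
Sum = 1 + 2 + 8 + 64 + 128 + 256 + 1024 + 4096 + 8192 + 32768
= 46539


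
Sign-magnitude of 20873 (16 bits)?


Sign bit: 0 (positive)
Magnitude: 20873 = 101000110001001
= 0101000110001001


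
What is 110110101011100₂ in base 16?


Group into 4-bit nibbles: 0110110101011100
  0110 = 6
  1101 = D
  0101 = 5
  1100 = C
= 0x6D5C


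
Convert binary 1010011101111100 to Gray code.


Binary: 1010011101111100
Gray code: G = B XOR (B >> 1)
B >> 1 = 0101001110111110
1010011101111100 XOR 0101001110111110:
  1 XOR 0 = 1
  0 XOR 1 = 1
  1 XOR 0 = 1
  0 XOR 1 = 1
  0 XOR 0 = 0
  1 XOR 0 = 1
  1 XOR 1 = 0
  1 XOR 1 = 0
  0 XOR 1 = 1
  1 XOR 0 = 1
  1 XOR 1 = 0
  1 XOR 1 = 0
  1 XOR 1 = 0
  1 XOR 1 = 0
  0 XOR 1 = 1
  0 XOR 0 = 0
= 1111010011000010


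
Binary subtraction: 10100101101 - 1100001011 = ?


Align and subtract column by column (LSB to MSB, borrowing when needed):
  10100101101
- 01100001011
  -----------
  col 0: (1 - 0 borrow-in) - 1 → 1 - 1 = 0, borrow out 0
  col 1: (0 - 0 borrow-in) - 1 → borrow from next column: (0+2) - 1 = 1, borrow out 1
  col 2: (1 - 1 borrow-in) - 0 → 0 - 0 = 0, borrow out 0
  col 3: (1 - 0 borrow-in) - 1 → 1 - 1 = 0, borrow out 0
  col 4: (0 - 0 borrow-in) - 0 → 0 - 0 = 0, borrow out 0
  col 5: (1 - 0 borrow-in) - 0 → 1 - 0 = 1, borrow out 0
  col 6: (0 - 0 borrow-in) - 0 → 0 - 0 = 0, borrow out 0
  col 7: (0 - 0 borrow-in) - 0 → 0 - 0 = 0, borrow out 0
  col 8: (1 - 0 borrow-in) - 1 → 1 - 1 = 0, borrow out 0
  col 9: (0 - 0 borrow-in) - 1 → borrow from next column: (0+2) - 1 = 1, borrow out 1
  col 10: (1 - 1 borrow-in) - 0 → 0 - 0 = 0, borrow out 0
Reading bits MSB→LSB: 01000100010
Strip leading zeros: 1000100010
= 1000100010


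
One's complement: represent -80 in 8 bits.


Original: 01010000
Invert all bits:
  bit 0: 0 → 1
  bit 1: 1 → 0
  bit 2: 0 → 1
  bit 3: 1 → 0
  bit 4: 0 → 1
  bit 5: 0 → 1
  bit 6: 0 → 1
  bit 7: 0 → 1
= 10101111


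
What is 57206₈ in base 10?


Positional values:
Position 0: 6 × 8^0 = 6
Position 1: 0 × 8^1 = 0
Position 2: 2 × 8^2 = 128
Position 3: 7 × 8^3 = 3584
Position 4: 5 × 8^4 = 20480
Sum = 6 + 0 + 128 + 3584 + 20480
= 24198


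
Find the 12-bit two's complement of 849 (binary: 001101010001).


Original: 001101010001
Step 1 - Invert all bits: 110010101110
Step 2 - Add 1: 110010101110 + 1
= 110010101111 (represents -849)


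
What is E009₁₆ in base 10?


Positional values:
Position 0: 9 × 16^0 = 9 × 1 = 9
Position 1: 0 × 16^1 = 0 × 16 = 0
Position 2: 0 × 16^2 = 0 × 256 = 0
Position 3: E × 16^3 = 14 × 4096 = 57344
Sum = 9 + 0 + 0 + 57344
= 57353


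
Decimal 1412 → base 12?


Divide by 12 repeatedly:
1412 ÷ 12 = 117 remainder 8
117 ÷ 12 = 9 remainder 9
9 ÷ 12 = 0 remainder 9
Reading remainders bottom-up:
= 998


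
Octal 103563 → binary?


Each octal digit → 3 binary bits:
  1 = 001
  0 = 000
  3 = 011
  5 = 101
  6 = 110
  3 = 011
Concatenate: 001 000 011 101 110 011
= 001000011101110011


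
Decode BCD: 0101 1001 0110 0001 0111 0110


Each 4-bit group → digit:
  0101 → 5
  1001 → 9
  0110 → 6
  0001 → 1
  0111 → 7
  0110 → 6
= 596176


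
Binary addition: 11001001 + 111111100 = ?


Align and add column by column (LSB to MSB, carry propagating):
  0011001001
+ 0111111100
  ----------
  col 0: 1 + 0 + 0 (carry in) = 1 → bit 1, carry out 0
  col 1: 0 + 0 + 0 (carry in) = 0 → bit 0, carry out 0
  col 2: 0 + 1 + 0 (carry in) = 1 → bit 1, carry out 0
  col 3: 1 + 1 + 0 (carry in) = 2 → bit 0, carry out 1
  col 4: 0 + 1 + 1 (carry in) = 2 → bit 0, carry out 1
  col 5: 0 + 1 + 1 (carry in) = 2 → bit 0, carry out 1
  col 6: 1 + 1 + 1 (carry in) = 3 → bit 1, carry out 1
  col 7: 1 + 1 + 1 (carry in) = 3 → bit 1, carry out 1
  col 8: 0 + 1 + 1 (carry in) = 2 → bit 0, carry out 1
  col 9: 0 + 0 + 1 (carry in) = 1 → bit 1, carry out 0
Reading bits MSB→LSB: 1011000101
Strip leading zeros: 1011000101
= 1011000101


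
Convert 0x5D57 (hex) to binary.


Each hex digit → 4 binary bits:
  5 = 0101
  D = 1101
  5 = 0101
  7 = 0111
Concatenate: 0101 1101 0101 0111
= 0101110101010111


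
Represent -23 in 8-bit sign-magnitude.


Sign bit: 1 (negative)
Magnitude: 23 = 0010111
= 10010111


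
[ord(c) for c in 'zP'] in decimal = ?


String: 'zP'  (2 characters)
Per-character ASCII lookup:
  'z': lowercase starts at 97: 'z' = 97 + 25 = 122
  'P': uppercase starts at 65: 'P' = 65 + 15 = 80
= 122 80


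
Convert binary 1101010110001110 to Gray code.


Binary: 1101010110001110
Gray code: G = B XOR (B >> 1)
B >> 1 = 0110101011000111
1101010110001110 XOR 0110101011000111:
  1 XOR 0 = 1
  1 XOR 1 = 0
  0 XOR 1 = 1
  1 XOR 0 = 1
  0 XOR 1 = 1
  1 XOR 0 = 1
  0 XOR 1 = 1
  1 XOR 0 = 1
  1 XOR 1 = 0
  0 XOR 1 = 1
  0 XOR 0 = 0
  0 XOR 0 = 0
  1 XOR 0 = 1
  1 XOR 1 = 0
  1 XOR 1 = 0
  0 XOR 1 = 1
= 1011111101001001


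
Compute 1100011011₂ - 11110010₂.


Align and subtract column by column (LSB to MSB, borrowing when needed):
  1100011011
- 0011110010
  ----------
  col 0: (1 - 0 borrow-in) - 0 → 1 - 0 = 1, borrow out 0
  col 1: (1 - 0 borrow-in) - 1 → 1 - 1 = 0, borrow out 0
  col 2: (0 - 0 borrow-in) - 0 → 0 - 0 = 0, borrow out 0
  col 3: (1 - 0 borrow-in) - 0 → 1 - 0 = 1, borrow out 0
  col 4: (1 - 0 borrow-in) - 1 → 1 - 1 = 0, borrow out 0
  col 5: (0 - 0 borrow-in) - 1 → borrow from next column: (0+2) - 1 = 1, borrow out 1
  col 6: (0 - 1 borrow-in) - 1 → borrow from next column: (-1+2) - 1 = 0, borrow out 1
  col 7: (0 - 1 borrow-in) - 1 → borrow from next column: (-1+2) - 1 = 0, borrow out 1
  col 8: (1 - 1 borrow-in) - 0 → 0 - 0 = 0, borrow out 0
  col 9: (1 - 0 borrow-in) - 0 → 1 - 0 = 1, borrow out 0
Reading bits MSB→LSB: 1000101001
Strip leading zeros: 1000101001
= 1000101001


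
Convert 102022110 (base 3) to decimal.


Positional values (base 3):
  0 × 3^0 = 0 × 1 = 0
  1 × 3^1 = 1 × 3 = 3
  1 × 3^2 = 1 × 9 = 9
  2 × 3^3 = 2 × 27 = 54
  2 × 3^4 = 2 × 81 = 162
  0 × 3^5 = 0 × 243 = 0
  2 × 3^6 = 2 × 729 = 1458
  0 × 3^7 = 0 × 2187 = 0
  1 × 3^8 = 1 × 6561 = 6561
Sum = 0 + 3 + 9 + 54 + 162 + 0 + 1458 + 0 + 6561
= 8247


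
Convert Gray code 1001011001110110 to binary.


Gray code: 1001011001110110
MSB stays the same: 1
Each subsequent bit = prev_binary XOR current_gray:
  B[1] = 1 XOR 0 = 1
  B[2] = 1 XOR 0 = 1
  B[3] = 1 XOR 1 = 0
  B[4] = 0 XOR 0 = 0
  B[5] = 0 XOR 1 = 1
  B[6] = 1 XOR 1 = 0
  B[7] = 0 XOR 0 = 0
  B[8] = 0 XOR 0 = 0
  B[9] = 0 XOR 1 = 1
  B[10] = 1 XOR 1 = 0
  B[11] = 0 XOR 1 = 1
  B[12] = 1 XOR 0 = 1
  B[13] = 1 XOR 1 = 0
  B[14] = 0 XOR 1 = 1
  B[15] = 1 XOR 0 = 1
= 1110010001011011 (58459 decimal)


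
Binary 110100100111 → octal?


Group into 3-bit groups: 110100100111
  110 = 6
  100 = 4
  100 = 4
  111 = 7
= 0o6447


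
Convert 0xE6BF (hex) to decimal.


Positional values:
Position 0: F × 16^0 = 15 × 1 = 15
Position 1: B × 16^1 = 11 × 16 = 176
Position 2: 6 × 16^2 = 6 × 256 = 1536
Position 3: E × 16^3 = 14 × 4096 = 57344
Sum = 15 + 176 + 1536 + 57344
= 59071


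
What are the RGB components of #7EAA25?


Hex: #7EAA25
R = 7E₁₆ = 126
G = AA₁₆ = 170
B = 25₁₆ = 37
= RGB(126, 170, 37)


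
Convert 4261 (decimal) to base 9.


Divide by 9 repeatedly:
4261 ÷ 9 = 473 remainder 4
473 ÷ 9 = 52 remainder 5
52 ÷ 9 = 5 remainder 7
5 ÷ 9 = 0 remainder 5
Reading remainders bottom-up:
= 5754


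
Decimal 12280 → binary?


Divide by 2 repeatedly:
12280 ÷ 2 = 6140 remainder 0
6140 ÷ 2 = 3070 remainder 0
3070 ÷ 2 = 1535 remainder 0
1535 ÷ 2 = 767 remainder 1
767 ÷ 2 = 383 remainder 1
383 ÷ 2 = 191 remainder 1
191 ÷ 2 = 95 remainder 1
95 ÷ 2 = 47 remainder 1
47 ÷ 2 = 23 remainder 1
23 ÷ 2 = 11 remainder 1
11 ÷ 2 = 5 remainder 1
5 ÷ 2 = 2 remainder 1
2 ÷ 2 = 1 remainder 0
1 ÷ 2 = 0 remainder 1
Reading remainders bottom-up:
= 10111111111000


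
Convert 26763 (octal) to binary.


Each octal digit → 3 binary bits:
  2 = 010
  6 = 110
  7 = 111
  6 = 110
  3 = 011
Concatenate: 010 110 111 110 011
= 010110111110011


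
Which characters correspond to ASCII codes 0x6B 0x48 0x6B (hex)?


Codes (hex): 0x6B 0x48 0x6B
Per-code ASCII lookup:
  0x6B = 107  (range 97-122: lowercase, 107 - 97 = 10) → 'k'
  0x48 = 72  (range 65-90: uppercase, 72 - 65 = 7) → 'H'
  0x6B = 107  (range 97-122: lowercase, 107 - 97 = 10) → 'k'
= 'kHk'


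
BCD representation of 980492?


Each digit → 4-bit binary:
  9 → 1001
  8 → 1000
  0 → 0000
  4 → 0100
  9 → 1001
  2 → 0010
= 1001 1000 0000 0100 1001 0010


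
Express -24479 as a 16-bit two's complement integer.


Original: 0101111110011111
Step 1 - Invert all bits: 1010000001100000
Step 2 - Add 1: 1010000001100000 + 1
= 1010000001100001 (represents -24479)


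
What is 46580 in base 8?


Divide by 8 repeatedly:
46580 ÷ 8 = 5822 remainder 4
5822 ÷ 8 = 727 remainder 6
727 ÷ 8 = 90 remainder 7
90 ÷ 8 = 11 remainder 2
11 ÷ 8 = 1 remainder 3
1 ÷ 8 = 0 remainder 1
Reading remainders bottom-up:
= 0o132764


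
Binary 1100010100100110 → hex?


Group into 4-bit nibbles: 1100010100100110
  1100 = C
  0101 = 5
  0010 = 2
  0110 = 6
= 0xC526


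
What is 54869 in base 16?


Divide by 16 repeatedly:
54869 ÷ 16 = 3429 remainder 5 (5)
3429 ÷ 16 = 214 remainder 5 (5)
214 ÷ 16 = 13 remainder 6 (6)
13 ÷ 16 = 0 remainder 13 (D)
Reading remainders bottom-up:
= 0xD655


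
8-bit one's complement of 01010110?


Original: 01010110
Invert all bits:
  bit 0: 0 → 1
  bit 1: 1 → 0
  bit 2: 0 → 1
  bit 3: 1 → 0
  bit 4: 0 → 1
  bit 5: 1 → 0
  bit 6: 1 → 0
  bit 7: 0 → 1
= 10101001


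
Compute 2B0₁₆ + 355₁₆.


Align and add column by column (LSB to MSB, each column mod 16 with carry):
  02B0
+ 0355
  ----
  col 0: 0(0) + 5(5) + 0 (carry in) = 5 → 5(5), carry out 0
  col 1: B(11) + 5(5) + 0 (carry in) = 16 → 0(0), carry out 1
  col 2: 2(2) + 3(3) + 1 (carry in) = 6 → 6(6), carry out 0
  col 3: 0(0) + 0(0) + 0 (carry in) = 0 → 0(0), carry out 0
Reading digits MSB→LSB: 0605
Strip leading zeros: 605
= 0x605


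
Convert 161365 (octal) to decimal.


Positional values:
Position 0: 5 × 8^0 = 5
Position 1: 6 × 8^1 = 48
Position 2: 3 × 8^2 = 192
Position 3: 1 × 8^3 = 512
Position 4: 6 × 8^4 = 24576
Position 5: 1 × 8^5 = 32768
Sum = 5 + 48 + 192 + 512 + 24576 + 32768
= 58101


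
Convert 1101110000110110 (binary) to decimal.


Positional values:
Bit 1: 1 × 2^1 = 2
Bit 2: 1 × 2^2 = 4
Bit 4: 1 × 2^4 = 16
Bit 5: 1 × 2^5 = 32
Bit 10: 1 × 2^10 = 1024
Bit 11: 1 × 2^11 = 2048
Bit 12: 1 × 2^12 = 4096
Bit 14: 1 × 2^14 = 16384
Bit 15: 1 × 2^15 = 32768
Sum = 2 + 4 + 16 + 32 + 1024 + 2048 + 4096 + 16384 + 32768
= 56374


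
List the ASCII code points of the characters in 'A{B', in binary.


String: 'A{B'  (3 characters)
Per-character ASCII lookup:
  'A': uppercase starts at 65: 'A' = 65 + 0 = 65 → 1000001
  '{': special character: '{' = 123 → 1111011
  'B': uppercase starts at 65: 'B' = 65 + 1 = 66 → 1000010
= 1000001 1111011 1000010


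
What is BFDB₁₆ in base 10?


Positional values:
Position 0: B × 16^0 = 11 × 1 = 11
Position 1: D × 16^1 = 13 × 16 = 208
Position 2: F × 16^2 = 15 × 256 = 3840
Position 3: B × 16^3 = 11 × 4096 = 45056
Sum = 11 + 208 + 3840 + 45056
= 49115


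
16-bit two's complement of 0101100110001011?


Original: 0101100110001011
Step 1 - Invert all bits: 1010011001110100
Step 2 - Add 1: 1010011001110100 + 1
= 1010011001110101 (represents -22923)


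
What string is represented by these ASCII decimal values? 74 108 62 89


Codes (decimal): 74 108 62 89
Per-code ASCII lookup:
  74  (range 65-90: uppercase, 74 - 65 = 9) → 'J'
  108  (range 97-122: lowercase, 108 - 97 = 11) → 'l'
  62  (special character) → '>'
  89  (range 65-90: uppercase, 89 - 65 = 24) → 'Y'
= 'Jl>Y'


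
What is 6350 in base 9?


Divide by 9 repeatedly:
6350 ÷ 9 = 705 remainder 5
705 ÷ 9 = 78 remainder 3
78 ÷ 9 = 8 remainder 6
8 ÷ 9 = 0 remainder 8
Reading remainders bottom-up:
= 8635


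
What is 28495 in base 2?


Divide by 2 repeatedly:
28495 ÷ 2 = 14247 remainder 1
14247 ÷ 2 = 7123 remainder 1
7123 ÷ 2 = 3561 remainder 1
3561 ÷ 2 = 1780 remainder 1
1780 ÷ 2 = 890 remainder 0
890 ÷ 2 = 445 remainder 0
445 ÷ 2 = 222 remainder 1
222 ÷ 2 = 111 remainder 0
111 ÷ 2 = 55 remainder 1
55 ÷ 2 = 27 remainder 1
27 ÷ 2 = 13 remainder 1
13 ÷ 2 = 6 remainder 1
6 ÷ 2 = 3 remainder 0
3 ÷ 2 = 1 remainder 1
1 ÷ 2 = 0 remainder 1
Reading remainders bottom-up:
= 110111101001111


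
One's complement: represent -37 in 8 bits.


Original: 00100101
Invert all bits:
  bit 0: 0 → 1
  bit 1: 0 → 1
  bit 2: 1 → 0
  bit 3: 0 → 1
  bit 4: 0 → 1
  bit 5: 1 → 0
  bit 6: 0 → 1
  bit 7: 1 → 0
= 11011010


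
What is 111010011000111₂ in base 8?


Group into 3-bit groups: 111010011000111
  111 = 7
  010 = 2
  011 = 3
  000 = 0
  111 = 7
= 0o72307


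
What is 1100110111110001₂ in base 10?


Positional values:
Bit 0: 1 × 2^0 = 1
Bit 4: 1 × 2^4 = 16
Bit 5: 1 × 2^5 = 32
Bit 6: 1 × 2^6 = 64
Bit 7: 1 × 2^7 = 128
Bit 8: 1 × 2^8 = 256
Bit 10: 1 × 2^10 = 1024
Bit 11: 1 × 2^11 = 2048
Bit 14: 1 × 2^14 = 16384
Bit 15: 1 × 2^15 = 32768
Sum = 1 + 16 + 32 + 64 + 128 + 256 + 1024 + 2048 + 16384 + 32768
= 52721


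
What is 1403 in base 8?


Divide by 8 repeatedly:
1403 ÷ 8 = 175 remainder 3
175 ÷ 8 = 21 remainder 7
21 ÷ 8 = 2 remainder 5
2 ÷ 8 = 0 remainder 2
Reading remainders bottom-up:
= 0o2573


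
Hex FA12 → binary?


Each hex digit → 4 binary bits:
  F = 1111
  A = 1010
  1 = 0001
  2 = 0010
Concatenate: 1111 1010 0001 0010
= 1111101000010010


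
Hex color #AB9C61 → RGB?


Hex: #AB9C61
R = AB₁₆ = 171
G = 9C₁₆ = 156
B = 61₁₆ = 97
= RGB(171, 156, 97)


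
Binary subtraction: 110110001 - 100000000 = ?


Align and subtract column by column (LSB to MSB, borrowing when needed):
  110110001
- 100000000
  ---------
  col 0: (1 - 0 borrow-in) - 0 → 1 - 0 = 1, borrow out 0
  col 1: (0 - 0 borrow-in) - 0 → 0 - 0 = 0, borrow out 0
  col 2: (0 - 0 borrow-in) - 0 → 0 - 0 = 0, borrow out 0
  col 3: (0 - 0 borrow-in) - 0 → 0 - 0 = 0, borrow out 0
  col 4: (1 - 0 borrow-in) - 0 → 1 - 0 = 1, borrow out 0
  col 5: (1 - 0 borrow-in) - 0 → 1 - 0 = 1, borrow out 0
  col 6: (0 - 0 borrow-in) - 0 → 0 - 0 = 0, borrow out 0
  col 7: (1 - 0 borrow-in) - 0 → 1 - 0 = 1, borrow out 0
  col 8: (1 - 0 borrow-in) - 1 → 1 - 1 = 0, borrow out 0
Reading bits MSB→LSB: 010110001
Strip leading zeros: 10110001
= 10110001


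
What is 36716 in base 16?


Divide by 16 repeatedly:
36716 ÷ 16 = 2294 remainder 12 (C)
2294 ÷ 16 = 143 remainder 6 (6)
143 ÷ 16 = 8 remainder 15 (F)
8 ÷ 16 = 0 remainder 8 (8)
Reading remainders bottom-up:
= 0x8F6C


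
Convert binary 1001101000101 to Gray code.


Binary: 1001101000101
Gray code: G = B XOR (B >> 1)
B >> 1 = 0100110100010
1001101000101 XOR 0100110100010:
  1 XOR 0 = 1
  0 XOR 1 = 1
  0 XOR 0 = 0
  1 XOR 0 = 1
  1 XOR 1 = 0
  0 XOR 1 = 1
  1 XOR 0 = 1
  0 XOR 1 = 1
  0 XOR 0 = 0
  0 XOR 0 = 0
  1 XOR 0 = 1
  0 XOR 1 = 1
  1 XOR 0 = 1
= 1101011100111


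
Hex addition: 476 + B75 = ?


Align and add column by column (LSB to MSB, each column mod 16 with carry):
  0476
+ 0B75
  ----
  col 0: 6(6) + 5(5) + 0 (carry in) = 11 → B(11), carry out 0
  col 1: 7(7) + 7(7) + 0 (carry in) = 14 → E(14), carry out 0
  col 2: 4(4) + B(11) + 0 (carry in) = 15 → F(15), carry out 0
  col 3: 0(0) + 0(0) + 0 (carry in) = 0 → 0(0), carry out 0
Reading digits MSB→LSB: 0FEB
Strip leading zeros: FEB
= 0xFEB


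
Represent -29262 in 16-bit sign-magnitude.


Sign bit: 1 (negative)
Magnitude: 29262 = 111001001001110
= 1111001001001110


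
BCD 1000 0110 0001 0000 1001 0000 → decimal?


Each 4-bit group → digit:
  1000 → 8
  0110 → 6
  0001 → 1
  0000 → 0
  1001 → 9
  0000 → 0
= 861090


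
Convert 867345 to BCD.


Each digit → 4-bit binary:
  8 → 1000
  6 → 0110
  7 → 0111
  3 → 0011
  4 → 0100
  5 → 0101
= 1000 0110 0111 0011 0100 0101


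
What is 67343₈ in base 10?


Positional values:
Position 0: 3 × 8^0 = 3
Position 1: 4 × 8^1 = 32
Position 2: 3 × 8^2 = 192
Position 3: 7 × 8^3 = 3584
Position 4: 6 × 8^4 = 24576
Sum = 3 + 32 + 192 + 3584 + 24576
= 28387


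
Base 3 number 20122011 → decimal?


Positional values (base 3):
  1 × 3^0 = 1 × 1 = 1
  1 × 3^1 = 1 × 3 = 3
  0 × 3^2 = 0 × 9 = 0
  2 × 3^3 = 2 × 27 = 54
  2 × 3^4 = 2 × 81 = 162
  1 × 3^5 = 1 × 243 = 243
  0 × 3^6 = 0 × 729 = 0
  2 × 3^7 = 2 × 2187 = 4374
Sum = 1 + 3 + 0 + 54 + 162 + 243 + 0 + 4374
= 4837


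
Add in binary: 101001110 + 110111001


Align and add column by column (LSB to MSB, carry propagating):
  0101001110
+ 0110111001
  ----------
  col 0: 0 + 1 + 0 (carry in) = 1 → bit 1, carry out 0
  col 1: 1 + 0 + 0 (carry in) = 1 → bit 1, carry out 0
  col 2: 1 + 0 + 0 (carry in) = 1 → bit 1, carry out 0
  col 3: 1 + 1 + 0 (carry in) = 2 → bit 0, carry out 1
  col 4: 0 + 1 + 1 (carry in) = 2 → bit 0, carry out 1
  col 5: 0 + 1 + 1 (carry in) = 2 → bit 0, carry out 1
  col 6: 1 + 0 + 1 (carry in) = 2 → bit 0, carry out 1
  col 7: 0 + 1 + 1 (carry in) = 2 → bit 0, carry out 1
  col 8: 1 + 1 + 1 (carry in) = 3 → bit 1, carry out 1
  col 9: 0 + 0 + 1 (carry in) = 1 → bit 1, carry out 0
Reading bits MSB→LSB: 1100000111
Strip leading zeros: 1100000111
= 1100000111


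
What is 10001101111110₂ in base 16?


Group into 4-bit nibbles: 0010001101111110
  0010 = 2
  0011 = 3
  0111 = 7
  1110 = E
= 0x237E


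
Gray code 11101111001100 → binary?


Gray code: 11101111001100
MSB stays the same: 1
Each subsequent bit = prev_binary XOR current_gray:
  B[1] = 1 XOR 1 = 0
  B[2] = 0 XOR 1 = 1
  B[3] = 1 XOR 0 = 1
  B[4] = 1 XOR 1 = 0
  B[5] = 0 XOR 1 = 1
  B[6] = 1 XOR 1 = 0
  B[7] = 0 XOR 1 = 1
  B[8] = 1 XOR 0 = 1
  B[9] = 1 XOR 0 = 1
  B[10] = 1 XOR 1 = 0
  B[11] = 0 XOR 1 = 1
  B[12] = 1 XOR 0 = 1
  B[13] = 1 XOR 0 = 1
= 10110101110111 (11639 decimal)


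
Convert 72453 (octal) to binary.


Each octal digit → 3 binary bits:
  7 = 111
  2 = 010
  4 = 100
  5 = 101
  3 = 011
Concatenate: 111 010 100 101 011
= 111010100101011


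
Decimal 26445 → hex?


Divide by 16 repeatedly:
26445 ÷ 16 = 1652 remainder 13 (D)
1652 ÷ 16 = 103 remainder 4 (4)
103 ÷ 16 = 6 remainder 7 (7)
6 ÷ 16 = 0 remainder 6 (6)
Reading remainders bottom-up:
= 0x674D


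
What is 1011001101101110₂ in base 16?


Group into 4-bit nibbles: 1011001101101110
  1011 = B
  0011 = 3
  0110 = 6
  1110 = E
= 0xB36E


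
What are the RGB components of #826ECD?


Hex: #826ECD
R = 82₁₆ = 130
G = 6E₁₆ = 110
B = CD₁₆ = 205
= RGB(130, 110, 205)


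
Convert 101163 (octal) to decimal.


Positional values:
Position 0: 3 × 8^0 = 3
Position 1: 6 × 8^1 = 48
Position 2: 1 × 8^2 = 64
Position 3: 1 × 8^3 = 512
Position 4: 0 × 8^4 = 0
Position 5: 1 × 8^5 = 32768
Sum = 3 + 48 + 64 + 512 + 0 + 32768
= 33395


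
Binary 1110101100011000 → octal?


Group into 3-bit groups: 001110101100011000
  001 = 1
  110 = 6
  101 = 5
  100 = 4
  011 = 3
  000 = 0
= 0o165430


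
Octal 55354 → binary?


Each octal digit → 3 binary bits:
  5 = 101
  5 = 101
  3 = 011
  5 = 101
  4 = 100
Concatenate: 101 101 011 101 100
= 101101011101100


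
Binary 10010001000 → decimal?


Positional values:
Bit 3: 1 × 2^3 = 8
Bit 7: 1 × 2^7 = 128
Bit 10: 1 × 2^10 = 1024
Sum = 8 + 128 + 1024
= 1160


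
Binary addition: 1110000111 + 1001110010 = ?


Align and add column by column (LSB to MSB, carry propagating):
  01110000111
+ 01001110010
  -----------
  col 0: 1 + 0 + 0 (carry in) = 1 → bit 1, carry out 0
  col 1: 1 + 1 + 0 (carry in) = 2 → bit 0, carry out 1
  col 2: 1 + 0 + 1 (carry in) = 2 → bit 0, carry out 1
  col 3: 0 + 0 + 1 (carry in) = 1 → bit 1, carry out 0
  col 4: 0 + 1 + 0 (carry in) = 1 → bit 1, carry out 0
  col 5: 0 + 1 + 0 (carry in) = 1 → bit 1, carry out 0
  col 6: 0 + 1 + 0 (carry in) = 1 → bit 1, carry out 0
  col 7: 1 + 0 + 0 (carry in) = 1 → bit 1, carry out 0
  col 8: 1 + 0 + 0 (carry in) = 1 → bit 1, carry out 0
  col 9: 1 + 1 + 0 (carry in) = 2 → bit 0, carry out 1
  col 10: 0 + 0 + 1 (carry in) = 1 → bit 1, carry out 0
Reading bits MSB→LSB: 10111111001
Strip leading zeros: 10111111001
= 10111111001


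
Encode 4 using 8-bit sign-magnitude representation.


Sign bit: 0 (positive)
Magnitude: 4 = 0000100
= 00000100


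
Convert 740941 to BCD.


Each digit → 4-bit binary:
  7 → 0111
  4 → 0100
  0 → 0000
  9 → 1001
  4 → 0100
  1 → 0001
= 0111 0100 0000 1001 0100 0001


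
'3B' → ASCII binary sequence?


String: '3B'  (2 characters)
Per-character ASCII lookup:
  '3': digits start at 48: '3' = 48 + 3 = 51 → 110011
  'B': uppercase starts at 65: 'B' = 65 + 1 = 66 → 1000010
= 110011 1000010


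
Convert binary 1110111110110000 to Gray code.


Binary: 1110111110110000
Gray code: G = B XOR (B >> 1)
B >> 1 = 0111011111011000
1110111110110000 XOR 0111011111011000:
  1 XOR 0 = 1
  1 XOR 1 = 0
  1 XOR 1 = 0
  0 XOR 1 = 1
  1 XOR 0 = 1
  1 XOR 1 = 0
  1 XOR 1 = 0
  1 XOR 1 = 0
  1 XOR 1 = 0
  0 XOR 1 = 1
  1 XOR 0 = 1
  1 XOR 1 = 0
  0 XOR 1 = 1
  0 XOR 0 = 0
  0 XOR 0 = 0
  0 XOR 0 = 0
= 1001100001101000


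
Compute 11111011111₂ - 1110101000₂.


Align and subtract column by column (LSB to MSB, borrowing when needed):
  11111011111
- 01110101000
  -----------
  col 0: (1 - 0 borrow-in) - 0 → 1 - 0 = 1, borrow out 0
  col 1: (1 - 0 borrow-in) - 0 → 1 - 0 = 1, borrow out 0
  col 2: (1 - 0 borrow-in) - 0 → 1 - 0 = 1, borrow out 0
  col 3: (1 - 0 borrow-in) - 1 → 1 - 1 = 0, borrow out 0
  col 4: (1 - 0 borrow-in) - 0 → 1 - 0 = 1, borrow out 0
  col 5: (0 - 0 borrow-in) - 1 → borrow from next column: (0+2) - 1 = 1, borrow out 1
  col 6: (1 - 1 borrow-in) - 0 → 0 - 0 = 0, borrow out 0
  col 7: (1 - 0 borrow-in) - 1 → 1 - 1 = 0, borrow out 0
  col 8: (1 - 0 borrow-in) - 1 → 1 - 1 = 0, borrow out 0
  col 9: (1 - 0 borrow-in) - 1 → 1 - 1 = 0, borrow out 0
  col 10: (1 - 0 borrow-in) - 0 → 1 - 0 = 1, borrow out 0
Reading bits MSB→LSB: 10000110111
Strip leading zeros: 10000110111
= 10000110111


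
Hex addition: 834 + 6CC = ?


Align and add column by column (LSB to MSB, each column mod 16 with carry):
  0834
+ 06CC
  ----
  col 0: 4(4) + C(12) + 0 (carry in) = 16 → 0(0), carry out 1
  col 1: 3(3) + C(12) + 1 (carry in) = 16 → 0(0), carry out 1
  col 2: 8(8) + 6(6) + 1 (carry in) = 15 → F(15), carry out 0
  col 3: 0(0) + 0(0) + 0 (carry in) = 0 → 0(0), carry out 0
Reading digits MSB→LSB: 0F00
Strip leading zeros: F00
= 0xF00


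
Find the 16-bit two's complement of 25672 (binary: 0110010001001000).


Original: 0110010001001000
Step 1 - Invert all bits: 1001101110110111
Step 2 - Add 1: 1001101110110111 + 1
= 1001101110111000 (represents -25672)


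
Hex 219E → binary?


Each hex digit → 4 binary bits:
  2 = 0010
  1 = 0001
  9 = 1001
  E = 1110
Concatenate: 0010 0001 1001 1110
= 0010000110011110


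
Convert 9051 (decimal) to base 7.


Divide by 7 repeatedly:
9051 ÷ 7 = 1293 remainder 0
1293 ÷ 7 = 184 remainder 5
184 ÷ 7 = 26 remainder 2
26 ÷ 7 = 3 remainder 5
3 ÷ 7 = 0 remainder 3
Reading remainders bottom-up:
= 35250


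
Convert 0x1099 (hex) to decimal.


Positional values:
Position 0: 9 × 16^0 = 9 × 1 = 9
Position 1: 9 × 16^1 = 9 × 16 = 144
Position 2: 0 × 16^2 = 0 × 256 = 0
Position 3: 1 × 16^3 = 1 × 4096 = 4096
Sum = 9 + 144 + 0 + 4096
= 4249


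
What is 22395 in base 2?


Divide by 2 repeatedly:
22395 ÷ 2 = 11197 remainder 1
11197 ÷ 2 = 5598 remainder 1
5598 ÷ 2 = 2799 remainder 0
2799 ÷ 2 = 1399 remainder 1
1399 ÷ 2 = 699 remainder 1
699 ÷ 2 = 349 remainder 1
349 ÷ 2 = 174 remainder 1
174 ÷ 2 = 87 remainder 0
87 ÷ 2 = 43 remainder 1
43 ÷ 2 = 21 remainder 1
21 ÷ 2 = 10 remainder 1
10 ÷ 2 = 5 remainder 0
5 ÷ 2 = 2 remainder 1
2 ÷ 2 = 1 remainder 0
1 ÷ 2 = 0 remainder 1
Reading remainders bottom-up:
= 101011101111011
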